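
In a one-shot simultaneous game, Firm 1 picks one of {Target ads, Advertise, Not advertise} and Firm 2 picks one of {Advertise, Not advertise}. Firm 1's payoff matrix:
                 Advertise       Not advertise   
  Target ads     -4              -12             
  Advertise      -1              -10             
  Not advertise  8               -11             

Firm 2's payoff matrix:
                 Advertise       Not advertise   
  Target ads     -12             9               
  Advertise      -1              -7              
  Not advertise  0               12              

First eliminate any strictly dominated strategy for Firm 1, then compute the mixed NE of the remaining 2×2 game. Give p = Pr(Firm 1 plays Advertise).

Firm 1's strategy Target ads is strictly dominated by Advertise: -1 > -4 and -10 > -12. Eliminate Target ads.
In a mixed equilibrium Firm 2 is indifferent between Advertise and Not advertise; this condition fixes p.
  Firm 2's payoff from Advertise: p·(-1) + (1−p)·0 = -p
  Firm 2's payoff from Not advertise: p·(-7) + (1−p)·12 = -19p + 12
  -p = -19p + 12  ⇒  18p = 12  ⇒  p = 2/3.

p = 2/3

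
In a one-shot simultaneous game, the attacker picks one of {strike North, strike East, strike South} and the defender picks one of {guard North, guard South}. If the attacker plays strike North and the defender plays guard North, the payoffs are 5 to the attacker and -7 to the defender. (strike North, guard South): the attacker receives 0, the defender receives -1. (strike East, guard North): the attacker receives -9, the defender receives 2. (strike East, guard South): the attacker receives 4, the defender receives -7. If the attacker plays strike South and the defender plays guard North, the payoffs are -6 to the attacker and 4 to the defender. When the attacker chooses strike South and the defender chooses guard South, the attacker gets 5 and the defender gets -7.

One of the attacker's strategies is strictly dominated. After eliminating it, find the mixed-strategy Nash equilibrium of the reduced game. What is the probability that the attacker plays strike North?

p = 11/17

The attacker's strategy strike East is strictly dominated by strike South: -6 > -9 and 5 > 4. Eliminate strike East.
In a mixed equilibrium the defender is indifferent between guard North and guard South; this condition fixes p.
  the defender's payoff from guard North: p·(-7) + (1−p)·4 = -11p + 4
  the defender's payoff from guard South: p·(-1) + (1−p)·(-7) = 6p - 7
  -11p + 4 = 6p - 7  ⇒  -17p = -11  ⇒  p = 11/17.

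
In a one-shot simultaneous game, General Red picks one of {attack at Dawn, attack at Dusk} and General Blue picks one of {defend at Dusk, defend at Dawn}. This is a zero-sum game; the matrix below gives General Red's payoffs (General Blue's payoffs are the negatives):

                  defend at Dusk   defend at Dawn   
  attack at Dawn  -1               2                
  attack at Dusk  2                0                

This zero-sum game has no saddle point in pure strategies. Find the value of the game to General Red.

General Red's indifference between attack at Dawn and attack at Dusk determines General Blue's mixing probability q:
  General Red's payoff to attack at Dawn: q·(-1) + (1−q)·2 = -3q + 2
  General Red's payoff to attack at Dusk: q·2 + (1−q)·0 = 2q
  -3q + 2 = 2q  ⇒  -5q = -2  ⇒  q = 2/5.
The value is General Red's expected payoff against this mix (using attack at Dawn): (2/5)·(-1) + (3/5)·2 = 4/5.

v = 4/5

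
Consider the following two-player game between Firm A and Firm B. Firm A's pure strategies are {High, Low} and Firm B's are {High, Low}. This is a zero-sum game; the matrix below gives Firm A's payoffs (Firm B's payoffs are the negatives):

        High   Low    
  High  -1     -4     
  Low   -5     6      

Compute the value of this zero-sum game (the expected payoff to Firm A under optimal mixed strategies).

v = -13/7

Firm B's mix must leave Firm A indifferent between High and Low.
  Firm A's expected payoff from High: q·(-1) + (1−q)·(-4) = 3q - 4
  Firm A's expected payoff from Low: q·(-5) + (1−q)·6 = -11q + 6
  3q - 4 = -11q + 6  ⇒  14q = 10  ⇒  q = 5/7.
The value is Firm A's expected payoff against this mix (using High): (5/7)·(-1) + (2/7)·(-4) = -13/7.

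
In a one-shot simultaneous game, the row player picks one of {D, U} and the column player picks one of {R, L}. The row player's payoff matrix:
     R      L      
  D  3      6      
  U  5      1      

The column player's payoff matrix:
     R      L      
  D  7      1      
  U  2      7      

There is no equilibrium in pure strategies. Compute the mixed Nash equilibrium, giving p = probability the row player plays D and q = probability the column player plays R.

Set the column player's expected payoff from R equal to that from L:
  the column player's payoff from R: p·7 + (1−p)·2 = 5p + 2
  the column player's payoff from L: p·1 + (1−p)·7 = -6p + 7
  5p + 2 = -6p + 7  ⇒  11p = 5  ⇒  p = 5/11.
The row player's indifference between D and U determines the column player's mixing probability q:
  the row player's payoff to D: q·3 + (1−q)·6 = -3q + 6
  the row player's payoff to U: q·5 + (1−q)·1 = 4q + 1
  -3q + 6 = 4q + 1  ⇒  -7q = -5  ⇒  q = 5/7.

p = 5/11, q = 5/7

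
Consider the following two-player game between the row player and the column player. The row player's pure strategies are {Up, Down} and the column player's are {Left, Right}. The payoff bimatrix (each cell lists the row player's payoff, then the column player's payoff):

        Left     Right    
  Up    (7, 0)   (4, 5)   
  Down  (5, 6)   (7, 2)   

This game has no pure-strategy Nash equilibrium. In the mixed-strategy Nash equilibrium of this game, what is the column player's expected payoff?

10/3

The column player's indifference between Left and Right determines the row player's mixing probability p:
  the column player's payoff from Left: p·0 + (1−p)·6 = -6p + 6
  the column player's payoff from Right: p·5 + (1−p)·2 = 3p + 2
  -6p + 6 = 3p + 2  ⇒  -9p = -4  ⇒  p = 4/9.
At equilibrium the column player is indifferent across columns, so the column player's payoff equals the payoff from Left: (4/9)·0 + (5/9)·6 = 10/3.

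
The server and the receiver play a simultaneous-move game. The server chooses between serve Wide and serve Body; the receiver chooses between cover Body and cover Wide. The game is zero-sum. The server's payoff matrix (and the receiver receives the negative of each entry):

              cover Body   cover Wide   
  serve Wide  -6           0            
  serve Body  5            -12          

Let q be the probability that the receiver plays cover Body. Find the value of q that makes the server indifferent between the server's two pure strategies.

q = 12/23

The receiver's mix must leave the server indifferent between serve Wide and serve Body.
  the server's payoff to serve Wide: q·(-6) + (1−q)·0 = -6q
  the server's payoff to serve Body: q·5 + (1−q)·(-12) = 17q - 12
  -6q = 17q - 12  ⇒  -23q = -12  ⇒  q = 12/23.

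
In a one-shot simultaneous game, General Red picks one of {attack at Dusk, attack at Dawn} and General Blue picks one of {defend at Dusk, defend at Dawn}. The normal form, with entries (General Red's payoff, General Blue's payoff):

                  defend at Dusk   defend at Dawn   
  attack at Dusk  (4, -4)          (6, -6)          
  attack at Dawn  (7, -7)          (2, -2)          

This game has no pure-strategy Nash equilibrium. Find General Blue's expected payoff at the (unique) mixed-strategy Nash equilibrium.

For General Blue to be willing to mix, General Blue must be indifferent between defend at Dusk and defend at Dawn, which pins down General Red's mix.
  General Blue's expected payoff from defend at Dusk: p·(-4) + (1−p)·(-7) = 3p - 7
  General Blue's expected payoff from defend at Dawn: p·(-6) + (1−p)·(-2) = -4p - 2
  3p - 7 = -4p - 2  ⇒  7p = 5  ⇒  p = 5/7.
At equilibrium General Blue is indifferent across columns, so General Blue's payoff equals the payoff from defend at Dusk: (5/7)·(-4) + (2/7)·(-7) = -34/7.

-34/7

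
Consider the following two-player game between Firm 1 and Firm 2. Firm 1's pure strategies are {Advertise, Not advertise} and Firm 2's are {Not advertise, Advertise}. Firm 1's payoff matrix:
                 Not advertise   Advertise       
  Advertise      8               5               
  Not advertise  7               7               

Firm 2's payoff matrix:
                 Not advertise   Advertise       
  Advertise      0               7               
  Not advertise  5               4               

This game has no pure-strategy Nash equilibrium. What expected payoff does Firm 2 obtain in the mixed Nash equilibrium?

35/8

In a mixed equilibrium Firm 2 is indifferent between Not advertise and Advertise; this condition fixes p.
  Firm 2's payoff from Not advertise: p·0 + (1−p)·5 = -5p + 5
  Firm 2's payoff from Advertise: p·7 + (1−p)·4 = 3p + 4
  -5p + 5 = 3p + 4  ⇒  -8p = -1  ⇒  p = 1/8.
At equilibrium Firm 2 is indifferent across columns, so Firm 2's payoff equals the payoff from Not advertise: (1/8)·0 + (7/8)·5 = 35/8.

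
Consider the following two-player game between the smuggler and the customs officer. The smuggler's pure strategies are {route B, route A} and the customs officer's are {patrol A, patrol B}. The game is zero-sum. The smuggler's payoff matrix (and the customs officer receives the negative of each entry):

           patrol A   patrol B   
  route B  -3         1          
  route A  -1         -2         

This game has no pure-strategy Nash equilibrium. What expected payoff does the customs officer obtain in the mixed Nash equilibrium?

7/5

The smuggler's mix must leave the customs officer indifferent between patrol A and patrol B.
  the customs officer's payoff from patrol A: p·3 + (1−p)·1 = 2p + 1
  the customs officer's payoff from patrol B: p·(-1) + (1−p)·2 = -3p + 2
  2p + 1 = -3p + 2  ⇒  5p = 1  ⇒  p = 1/5.
At equilibrium the customs officer is indifferent across columns, so the customs officer's payoff equals the payoff from patrol A: (1/5)·3 + (4/5)·1 = 7/5.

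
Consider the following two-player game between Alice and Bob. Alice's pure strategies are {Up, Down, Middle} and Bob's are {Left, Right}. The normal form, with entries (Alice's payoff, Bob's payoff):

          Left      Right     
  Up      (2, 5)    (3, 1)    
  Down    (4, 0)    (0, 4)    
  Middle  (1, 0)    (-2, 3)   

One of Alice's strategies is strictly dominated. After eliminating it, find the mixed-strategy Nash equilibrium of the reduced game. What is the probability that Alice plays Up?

Alice's strategy Middle is strictly dominated by Down: 4 > 1 and 0 > -2. Eliminate Middle.
Bob's indifference between Left and Right determines Alice's mixing probability p:
  Bob's payoff to Left: p·5 + (1−p)·0 = 5p
  Bob's payoff to Right: p·1 + (1−p)·4 = -3p + 4
  5p = -3p + 4  ⇒  8p = 4  ⇒  p = 1/2.

p = 1/2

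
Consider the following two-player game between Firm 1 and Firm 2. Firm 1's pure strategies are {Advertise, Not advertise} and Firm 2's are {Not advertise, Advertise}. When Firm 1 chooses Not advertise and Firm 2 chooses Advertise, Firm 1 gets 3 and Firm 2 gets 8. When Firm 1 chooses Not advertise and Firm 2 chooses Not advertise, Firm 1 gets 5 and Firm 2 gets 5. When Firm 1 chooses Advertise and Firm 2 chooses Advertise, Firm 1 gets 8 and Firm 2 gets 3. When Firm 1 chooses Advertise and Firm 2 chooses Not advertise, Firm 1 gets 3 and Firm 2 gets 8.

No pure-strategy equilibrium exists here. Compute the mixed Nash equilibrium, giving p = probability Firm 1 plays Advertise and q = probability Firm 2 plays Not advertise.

p = 3/8, q = 5/7

Set Firm 2's expected payoff from Not advertise equal to that from Advertise:
  Firm 2's payoff to Not advertise: p·8 + (1−p)·5 = 3p + 5
  Firm 2's payoff to Advertise: p·3 + (1−p)·8 = -5p + 8
  3p + 5 = -5p + 8  ⇒  8p = 3  ⇒  p = 3/8.
Firm 1's indifference between Advertise and Not advertise determines Firm 2's mixing probability q:
  Firm 1's payoff to Advertise: q·3 + (1−q)·8 = -5q + 8
  Firm 1's payoff to Not advertise: q·5 + (1−q)·3 = 2q + 3
  -5q + 8 = 2q + 3  ⇒  -7q = -5  ⇒  q = 5/7.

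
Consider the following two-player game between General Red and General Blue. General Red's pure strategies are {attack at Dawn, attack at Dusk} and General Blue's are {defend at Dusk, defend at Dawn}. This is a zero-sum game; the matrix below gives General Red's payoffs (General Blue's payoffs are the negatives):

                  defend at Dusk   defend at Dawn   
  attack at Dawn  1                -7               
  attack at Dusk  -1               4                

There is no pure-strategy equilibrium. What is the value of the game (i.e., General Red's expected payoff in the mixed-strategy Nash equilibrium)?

v = -3/13

General Red's indifference between attack at Dawn and attack at Dusk determines General Blue's mixing probability q:
  General Red's payoff to attack at Dawn: q·1 + (1−q)·(-7) = 8q - 7
  General Red's payoff to attack at Dusk: q·(-1) + (1−q)·4 = -5q + 4
  8q - 7 = -5q + 4  ⇒  13q = 11  ⇒  q = 11/13.
The value is General Red's expected payoff against this mix (using attack at Dawn): (11/13)·1 + (2/13)·(-7) = -3/13.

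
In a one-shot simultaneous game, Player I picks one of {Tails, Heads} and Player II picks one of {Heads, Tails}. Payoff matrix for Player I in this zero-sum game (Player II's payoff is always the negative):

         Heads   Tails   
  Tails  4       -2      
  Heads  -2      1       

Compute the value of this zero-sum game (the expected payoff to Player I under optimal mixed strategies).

Set Player I's expected payoff from Tails equal to that from Heads:
  Player I's payoff to Tails: q·4 + (1−q)·(-2) = 6q - 2
  Player I's payoff to Heads: q·(-2) + (1−q)·1 = -3q + 1
  6q - 2 = -3q + 1  ⇒  9q = 3  ⇒  q = 1/3.
The value is Player I's expected payoff against this mix (using Tails): (1/3)·4 + (2/3)·(-2) = 0.

v = 0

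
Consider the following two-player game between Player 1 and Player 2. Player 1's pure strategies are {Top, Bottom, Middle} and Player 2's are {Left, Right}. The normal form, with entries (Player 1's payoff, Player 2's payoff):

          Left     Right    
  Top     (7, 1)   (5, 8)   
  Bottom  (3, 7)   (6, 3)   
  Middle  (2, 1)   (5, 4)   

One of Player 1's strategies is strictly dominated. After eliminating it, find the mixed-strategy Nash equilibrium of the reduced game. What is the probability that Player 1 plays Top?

Player 1's strategy Middle is strictly dominated by Bottom: 3 > 2 and 6 > 5. Eliminate Middle.
Player 2's indifference between Left and Right determines Player 1's mixing probability p:
  Player 2's payoff to Left: p·1 + (1−p)·7 = -6p + 7
  Player 2's payoff to Right: p·8 + (1−p)·3 = 5p + 3
  -6p + 7 = 5p + 3  ⇒  -11p = -4  ⇒  p = 4/11.

p = 4/11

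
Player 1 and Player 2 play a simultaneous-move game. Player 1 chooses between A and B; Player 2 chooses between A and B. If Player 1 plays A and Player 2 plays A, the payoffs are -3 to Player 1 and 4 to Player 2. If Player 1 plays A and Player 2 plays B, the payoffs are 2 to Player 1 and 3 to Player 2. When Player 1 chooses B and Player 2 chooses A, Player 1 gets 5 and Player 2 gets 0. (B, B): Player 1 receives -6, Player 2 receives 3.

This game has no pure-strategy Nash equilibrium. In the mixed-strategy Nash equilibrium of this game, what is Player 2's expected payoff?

3

Set Player 2's expected payoff from A equal to that from B:
  Player 2's expected payoff from A: p·4 + (1−p)·0 = 4p
  Player 2's expected payoff from B: p·3 + (1−p)·3 = 3
  4p = 3  ⇒  4p = 3  ⇒  p = 3/4.
At equilibrium Player 2 is indifferent across columns, so Player 2's payoff equals the payoff from A: (3/4)·4 + (1/4)·0 = 3.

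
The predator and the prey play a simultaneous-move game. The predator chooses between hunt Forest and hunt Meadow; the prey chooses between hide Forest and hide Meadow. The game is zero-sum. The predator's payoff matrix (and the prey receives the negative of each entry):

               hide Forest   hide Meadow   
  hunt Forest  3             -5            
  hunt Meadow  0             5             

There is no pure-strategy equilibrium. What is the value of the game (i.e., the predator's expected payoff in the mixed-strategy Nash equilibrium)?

v = 15/13

The predator's indifference between hunt Forest and hunt Meadow determines the prey's mixing probability q:
  the predator's payoff from hunt Forest: q·3 + (1−q)·(-5) = 8q - 5
  the predator's payoff from hunt Meadow: q·0 + (1−q)·5 = -5q + 5
  8q - 5 = -5q + 5  ⇒  13q = 10  ⇒  q = 10/13.
The value is the predator's expected payoff against this mix (using hunt Forest): (10/13)·3 + (3/13)·(-5) = 15/13.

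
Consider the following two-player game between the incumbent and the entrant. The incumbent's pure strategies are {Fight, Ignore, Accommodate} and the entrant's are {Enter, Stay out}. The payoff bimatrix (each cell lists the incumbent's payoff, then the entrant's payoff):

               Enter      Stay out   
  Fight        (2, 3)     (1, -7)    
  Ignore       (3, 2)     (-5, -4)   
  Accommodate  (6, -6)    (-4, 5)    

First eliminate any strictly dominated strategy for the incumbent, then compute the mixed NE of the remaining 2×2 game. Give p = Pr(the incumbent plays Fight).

p = 11/21

The incumbent's strategy Ignore is strictly dominated by Accommodate: 6 > 3 and -4 > -5. Eliminate Ignore.
The incumbent's mix must leave the entrant indifferent between Enter and Stay out.
  the entrant's payoff from Enter: p·3 + (1−p)·(-6) = 9p - 6
  the entrant's payoff from Stay out: p·(-7) + (1−p)·5 = -12p + 5
  9p - 6 = -12p + 5  ⇒  21p = 11  ⇒  p = 11/21.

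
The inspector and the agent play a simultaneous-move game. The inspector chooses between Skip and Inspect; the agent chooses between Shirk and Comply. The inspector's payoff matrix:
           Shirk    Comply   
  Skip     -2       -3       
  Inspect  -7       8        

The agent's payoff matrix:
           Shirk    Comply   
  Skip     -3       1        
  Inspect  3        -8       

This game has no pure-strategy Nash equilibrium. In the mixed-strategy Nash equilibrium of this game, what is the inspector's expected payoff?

The agent's mix must leave the inspector indifferent between Skip and Inspect.
  the inspector's payoff to Skip: q·(-2) + (1−q)·(-3) = q - 3
  the inspector's payoff to Inspect: q·(-7) + (1−q)·8 = -15q + 8
  q - 3 = -15q + 8  ⇒  16q = 11  ⇒  q = 11/16.
At equilibrium the inspector is indifferent across rows, so the inspector's payoff equals the payoff from Skip: (11/16)·(-2) + (5/16)·(-3) = -37/16.

-37/16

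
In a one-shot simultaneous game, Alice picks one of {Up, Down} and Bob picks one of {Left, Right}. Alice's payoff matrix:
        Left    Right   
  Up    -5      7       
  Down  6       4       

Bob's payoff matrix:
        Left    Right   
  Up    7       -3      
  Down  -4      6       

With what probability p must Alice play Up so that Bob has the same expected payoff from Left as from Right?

p = 1/2

For Bob to be willing to mix, Bob must be indifferent between Left and Right, which pins down Alice's mix.
  Bob's payoff to Left: p·7 + (1−p)·(-4) = 11p - 4
  Bob's payoff to Right: p·(-3) + (1−p)·6 = -9p + 6
  11p - 4 = -9p + 6  ⇒  20p = 10  ⇒  p = 1/2.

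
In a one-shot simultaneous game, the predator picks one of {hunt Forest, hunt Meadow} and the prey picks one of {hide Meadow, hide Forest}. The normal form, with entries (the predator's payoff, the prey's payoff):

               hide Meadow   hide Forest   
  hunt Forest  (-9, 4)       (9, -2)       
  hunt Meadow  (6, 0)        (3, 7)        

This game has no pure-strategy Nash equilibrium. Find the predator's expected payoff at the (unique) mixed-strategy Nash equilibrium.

The predator's indifference between hunt Forest and hunt Meadow determines the prey's mixing probability q:
  the predator's payoff from hunt Forest: q·(-9) + (1−q)·9 = -18q + 9
  the predator's payoff from hunt Meadow: q·6 + (1−q)·3 = 3q + 3
  -18q + 9 = 3q + 3  ⇒  -21q = -6  ⇒  q = 2/7.
At equilibrium the predator is indifferent across rows, so the predator's payoff equals the payoff from hunt Forest: (2/7)·(-9) + (5/7)·9 = 27/7.

27/7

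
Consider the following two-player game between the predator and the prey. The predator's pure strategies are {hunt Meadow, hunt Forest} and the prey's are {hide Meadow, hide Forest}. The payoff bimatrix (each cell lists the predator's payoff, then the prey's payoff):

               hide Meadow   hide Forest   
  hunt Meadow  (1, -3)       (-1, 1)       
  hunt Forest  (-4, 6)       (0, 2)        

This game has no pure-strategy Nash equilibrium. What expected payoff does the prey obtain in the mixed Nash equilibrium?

3/2

The predator's mix must leave the prey indifferent between hide Meadow and hide Forest.
  the prey's expected payoff from hide Meadow: p·(-3) + (1−p)·6 = -9p + 6
  the prey's expected payoff from hide Forest: p·1 + (1−p)·2 = -p + 2
  -9p + 6 = -p + 2  ⇒  -8p = -4  ⇒  p = 1/2.
At equilibrium the prey is indifferent across columns, so the prey's payoff equals the payoff from hide Meadow: (1/2)·(-3) + (1/2)·6 = 3/2.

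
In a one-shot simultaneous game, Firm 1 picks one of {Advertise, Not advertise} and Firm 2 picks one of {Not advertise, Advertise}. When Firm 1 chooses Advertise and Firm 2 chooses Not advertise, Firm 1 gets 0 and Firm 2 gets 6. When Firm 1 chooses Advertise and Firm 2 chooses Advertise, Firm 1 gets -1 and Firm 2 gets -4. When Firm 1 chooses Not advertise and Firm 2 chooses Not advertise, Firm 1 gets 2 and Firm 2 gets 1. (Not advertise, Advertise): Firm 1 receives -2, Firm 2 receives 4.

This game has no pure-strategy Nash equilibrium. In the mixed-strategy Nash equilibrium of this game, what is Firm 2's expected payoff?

For Firm 2 to be willing to mix, Firm 2 must be indifferent between Not advertise and Advertise, which pins down Firm 1's mix.
  Firm 2's payoff to Not advertise: p·6 + (1−p)·1 = 5p + 1
  Firm 2's payoff to Advertise: p·(-4) + (1−p)·4 = -8p + 4
  5p + 1 = -8p + 4  ⇒  13p = 3  ⇒  p = 3/13.
At equilibrium Firm 2 is indifferent across columns, so Firm 2's payoff equals the payoff from Not advertise: (3/13)·6 + (10/13)·1 = 28/13.

28/13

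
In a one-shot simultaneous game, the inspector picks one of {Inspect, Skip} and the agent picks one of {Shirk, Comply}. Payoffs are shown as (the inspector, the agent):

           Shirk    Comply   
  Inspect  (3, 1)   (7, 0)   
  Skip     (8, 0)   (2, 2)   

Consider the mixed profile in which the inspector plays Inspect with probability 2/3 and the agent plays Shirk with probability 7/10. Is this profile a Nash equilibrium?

No

Given the agent's mix q = 7/10, the inspector's payoff from Inspect is 21/5 but from Skip is 31/5. The inspector strictly prefers Skip, so the inspector would not mix.
So the proposed profile is not a Nash equilibrium.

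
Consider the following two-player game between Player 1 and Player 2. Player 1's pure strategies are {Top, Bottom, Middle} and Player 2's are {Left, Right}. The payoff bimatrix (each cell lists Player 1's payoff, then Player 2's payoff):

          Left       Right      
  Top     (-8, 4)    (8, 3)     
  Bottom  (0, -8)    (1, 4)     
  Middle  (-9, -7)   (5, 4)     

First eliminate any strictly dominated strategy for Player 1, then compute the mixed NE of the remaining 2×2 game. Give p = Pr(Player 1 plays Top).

Player 1's strategy Middle is strictly dominated by Top: -8 > -9 and 8 > 5. Eliminate Middle.
Player 2's indifference between Left and Right determines Player 1's mixing probability p:
  Player 2's payoff from Left: p·4 + (1−p)·(-8) = 12p - 8
  Player 2's payoff from Right: p·3 + (1−p)·4 = -p + 4
  12p - 8 = -p + 4  ⇒  13p = 12  ⇒  p = 12/13.

p = 12/13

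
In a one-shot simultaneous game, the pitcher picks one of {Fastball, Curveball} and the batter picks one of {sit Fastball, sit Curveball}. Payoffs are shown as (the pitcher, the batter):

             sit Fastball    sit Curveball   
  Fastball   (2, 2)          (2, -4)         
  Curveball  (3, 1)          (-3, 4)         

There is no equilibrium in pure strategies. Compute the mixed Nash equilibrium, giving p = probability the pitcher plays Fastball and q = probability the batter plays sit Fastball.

p = 1/3, q = 5/6

For the batter to be willing to mix, the batter must be indifferent between sit Fastball and sit Curveball, which pins down the pitcher's mix.
  the batter's payoff from sit Fastball: p·2 + (1−p)·1 = p + 1
  the batter's payoff from sit Curveball: p·(-4) + (1−p)·4 = -8p + 4
  p + 1 = -8p + 4  ⇒  9p = 3  ⇒  p = 1/3.
The pitcher's indifference between Fastball and Curveball determines the batter's mixing probability q:
  the pitcher's payoff from Fastball: q·2 + (1−q)·2 = 2
  the pitcher's payoff from Curveball: q·3 + (1−q)·(-3) = 6q - 3
  2 = 6q - 3  ⇒  -6q = -5  ⇒  q = 5/6.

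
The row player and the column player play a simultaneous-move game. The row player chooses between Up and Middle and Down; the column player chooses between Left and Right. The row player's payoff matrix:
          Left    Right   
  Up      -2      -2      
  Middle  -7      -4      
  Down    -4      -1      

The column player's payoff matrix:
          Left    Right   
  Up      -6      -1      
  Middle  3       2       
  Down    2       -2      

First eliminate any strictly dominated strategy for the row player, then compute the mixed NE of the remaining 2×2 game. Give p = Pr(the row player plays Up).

p = 4/9

The row player's strategy Middle is strictly dominated by Down: -4 > -7 and -1 > -4. Eliminate Middle.
The row player's mix must leave the column player indifferent between Left and Right.
  the column player's payoff from Left: p·(-6) + (1−p)·2 = -8p + 2
  the column player's payoff from Right: p·(-1) + (1−p)·(-2) = p - 2
  -8p + 2 = p - 2  ⇒  -9p = -4  ⇒  p = 4/9.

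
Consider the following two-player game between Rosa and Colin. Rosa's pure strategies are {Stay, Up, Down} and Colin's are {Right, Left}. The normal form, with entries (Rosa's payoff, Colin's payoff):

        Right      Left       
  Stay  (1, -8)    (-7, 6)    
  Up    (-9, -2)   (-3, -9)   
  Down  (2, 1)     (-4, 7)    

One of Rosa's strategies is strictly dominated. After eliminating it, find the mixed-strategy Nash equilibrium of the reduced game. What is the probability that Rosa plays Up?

Rosa's strategy Stay is strictly dominated by Down: 2 > 1 and -4 > -7. Eliminate Stay.
For Colin to be willing to mix, Colin must be indifferent between Right and Left, which pins down Rosa's mix.
  Colin's payoff from Right: p·(-2) + (1−p)·1 = -3p + 1
  Colin's payoff from Left: p·(-9) + (1−p)·7 = -16p + 7
  -3p + 1 = -16p + 7  ⇒  13p = 6  ⇒  p = 6/13.

p = 6/13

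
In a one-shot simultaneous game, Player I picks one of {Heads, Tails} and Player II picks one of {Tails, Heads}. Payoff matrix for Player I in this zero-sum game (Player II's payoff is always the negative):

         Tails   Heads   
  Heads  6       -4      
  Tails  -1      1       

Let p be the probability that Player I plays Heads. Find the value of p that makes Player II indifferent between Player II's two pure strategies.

Player II's indifference between Tails and Heads determines Player I's mixing probability p:
  Player II's payoff from Tails: p·(-6) + (1−p)·1 = -7p + 1
  Player II's payoff from Heads: p·4 + (1−p)·(-1) = 5p - 1
  -7p + 1 = 5p - 1  ⇒  -12p = -2  ⇒  p = 1/6.

p = 1/6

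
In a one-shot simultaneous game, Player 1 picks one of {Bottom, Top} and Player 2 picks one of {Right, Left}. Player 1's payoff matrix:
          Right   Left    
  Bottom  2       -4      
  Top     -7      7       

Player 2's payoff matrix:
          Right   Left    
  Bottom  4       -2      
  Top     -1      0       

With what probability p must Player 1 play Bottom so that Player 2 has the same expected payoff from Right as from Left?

Player 2's indifference between Right and Left determines Player 1's mixing probability p:
  Player 2's payoff to Right: p·4 + (1−p)·(-1) = 5p - 1
  Player 2's payoff to Left: p·(-2) + (1−p)·0 = -2p
  5p - 1 = -2p  ⇒  7p = 1  ⇒  p = 1/7.

p = 1/7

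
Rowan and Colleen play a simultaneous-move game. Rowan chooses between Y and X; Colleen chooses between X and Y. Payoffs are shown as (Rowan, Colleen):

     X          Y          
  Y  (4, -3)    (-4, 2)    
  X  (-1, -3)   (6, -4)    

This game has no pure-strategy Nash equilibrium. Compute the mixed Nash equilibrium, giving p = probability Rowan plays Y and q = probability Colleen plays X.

p = 1/6, q = 2/3

Rowan's mix must leave Colleen indifferent between X and Y.
  Colleen's payoff from X: p·(-3) + (1−p)·(-3) = -3
  Colleen's payoff from Y: p·2 + (1−p)·(-4) = 6p - 4
  -3 = 6p - 4  ⇒  -6p = -1  ⇒  p = 1/6.
Colleen's mix must leave Rowan indifferent between Y and X.
  Rowan's expected payoff from Y: q·4 + (1−q)·(-4) = 8q - 4
  Rowan's expected payoff from X: q·(-1) + (1−q)·6 = -7q + 6
  8q - 4 = -7q + 6  ⇒  15q = 10  ⇒  q = 2/3.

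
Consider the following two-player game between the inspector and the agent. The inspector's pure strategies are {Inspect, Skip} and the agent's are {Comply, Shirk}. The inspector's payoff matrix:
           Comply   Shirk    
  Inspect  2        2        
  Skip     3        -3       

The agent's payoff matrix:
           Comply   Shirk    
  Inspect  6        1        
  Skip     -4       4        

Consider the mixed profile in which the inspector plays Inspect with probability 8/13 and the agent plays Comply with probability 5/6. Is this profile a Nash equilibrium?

Yes

Check the agent's indifference given the inspector's mix p = 8/13:
  payoff from Comply = 28/13; payoff from Shirk = 28/13 — equal.
Check the inspector's indifference given the agent's mix q = 5/6:
  payoff from Inspect = 2; payoff from Skip = 2 — equal.
Both players are indifferent, so neither can profitably deviate.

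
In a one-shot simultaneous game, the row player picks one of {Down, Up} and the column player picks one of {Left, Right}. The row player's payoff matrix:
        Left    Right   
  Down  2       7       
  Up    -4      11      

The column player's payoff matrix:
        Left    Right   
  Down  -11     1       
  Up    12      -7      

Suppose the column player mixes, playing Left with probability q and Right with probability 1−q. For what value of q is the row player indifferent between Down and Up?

q = 2/5

Set the row player's expected payoff from Down equal to that from Up:
  the row player's expected payoff from Down: q·2 + (1−q)·7 = -5q + 7
  the row player's expected payoff from Up: q·(-4) + (1−q)·11 = -15q + 11
  -5q + 7 = -15q + 11  ⇒  10q = 4  ⇒  q = 2/5.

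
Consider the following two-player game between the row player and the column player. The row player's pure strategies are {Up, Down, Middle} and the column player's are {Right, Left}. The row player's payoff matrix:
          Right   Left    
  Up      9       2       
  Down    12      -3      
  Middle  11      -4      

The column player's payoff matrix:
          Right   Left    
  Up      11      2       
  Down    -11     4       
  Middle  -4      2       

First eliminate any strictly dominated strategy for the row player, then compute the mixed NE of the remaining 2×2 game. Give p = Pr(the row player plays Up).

p = 5/8

The row player's strategy Middle is strictly dominated by Down: 12 > 11 and -3 > -4. Eliminate Middle.
In a mixed equilibrium the column player is indifferent between Right and Left; this condition fixes p.
  the column player's payoff to Right: p·11 + (1−p)·(-11) = 22p - 11
  the column player's payoff to Left: p·2 + (1−p)·4 = -2p + 4
  22p - 11 = -2p + 4  ⇒  24p = 15  ⇒  p = 5/8.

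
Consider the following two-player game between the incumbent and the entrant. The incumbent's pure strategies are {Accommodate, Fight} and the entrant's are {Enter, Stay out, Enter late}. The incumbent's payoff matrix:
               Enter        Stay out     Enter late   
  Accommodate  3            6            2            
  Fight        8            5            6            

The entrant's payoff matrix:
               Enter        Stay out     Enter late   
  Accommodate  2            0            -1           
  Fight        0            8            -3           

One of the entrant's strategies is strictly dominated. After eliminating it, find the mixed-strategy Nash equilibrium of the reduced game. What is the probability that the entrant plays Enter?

q = 1/6

The entrant's strategy Enter late is strictly dominated by Enter: 2 > -1 and 0 > -3. Eliminate Enter late.
The incumbent's indifference between Accommodate and Fight determines the entrant's mixing probability q:
  the incumbent's payoff to Accommodate: q·3 + (1−q)·6 = -3q + 6
  the incumbent's payoff to Fight: q·8 + (1−q)·5 = 3q + 5
  -3q + 6 = 3q + 5  ⇒  -6q = -1  ⇒  q = 1/6.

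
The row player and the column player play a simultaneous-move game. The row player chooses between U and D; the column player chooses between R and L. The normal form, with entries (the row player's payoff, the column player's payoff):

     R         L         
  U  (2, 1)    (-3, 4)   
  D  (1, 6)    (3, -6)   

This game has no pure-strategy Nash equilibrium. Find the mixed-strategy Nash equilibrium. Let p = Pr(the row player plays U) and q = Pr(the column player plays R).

The column player's indifference between R and L determines the row player's mixing probability p:
  the column player's payoff to R: p·1 + (1−p)·6 = -5p + 6
  the column player's payoff to L: p·4 + (1−p)·(-6) = 10p - 6
  -5p + 6 = 10p - 6  ⇒  -15p = -12  ⇒  p = 4/5.
Set the row player's expected payoff from U equal to that from D:
  the row player's expected payoff from U: q·2 + (1−q)·(-3) = 5q - 3
  the row player's expected payoff from D: q·1 + (1−q)·3 = -2q + 3
  5q - 3 = -2q + 3  ⇒  7q = 6  ⇒  q = 6/7.

p = 4/5, q = 6/7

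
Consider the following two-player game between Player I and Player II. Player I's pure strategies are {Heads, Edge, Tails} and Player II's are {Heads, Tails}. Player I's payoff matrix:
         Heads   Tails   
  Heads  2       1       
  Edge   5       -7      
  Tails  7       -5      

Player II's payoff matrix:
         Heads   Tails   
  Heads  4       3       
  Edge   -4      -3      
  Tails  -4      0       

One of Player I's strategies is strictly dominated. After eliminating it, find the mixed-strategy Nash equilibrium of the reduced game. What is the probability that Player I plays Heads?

Player I's strategy Edge is strictly dominated by Tails: 7 > 5 and -5 > -7. Eliminate Edge.
In a mixed equilibrium Player II is indifferent between Heads and Tails; this condition fixes p.
  Player II's payoff to Heads: p·4 + (1−p)·(-4) = 8p - 4
  Player II's payoff to Tails: p·3 + (1−p)·0 = 3p
  8p - 4 = 3p  ⇒  5p = 4  ⇒  p = 4/5.

p = 4/5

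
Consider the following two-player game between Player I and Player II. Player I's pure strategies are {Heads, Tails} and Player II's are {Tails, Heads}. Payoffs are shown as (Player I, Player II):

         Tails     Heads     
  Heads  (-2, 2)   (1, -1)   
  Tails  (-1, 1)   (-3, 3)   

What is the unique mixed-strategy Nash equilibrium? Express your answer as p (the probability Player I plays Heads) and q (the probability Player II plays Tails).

p = 2/5, q = 4/5

In a mixed equilibrium Player II is indifferent between Tails and Heads; this condition fixes p.
  Player II's payoff to Tails: p·2 + (1−p)·1 = p + 1
  Player II's payoff to Heads: p·(-1) + (1−p)·3 = -4p + 3
  p + 1 = -4p + 3  ⇒  5p = 2  ⇒  p = 2/5.
Player II's mix must leave Player I indifferent between Heads and Tails.
  Player I's payoff to Heads: q·(-2) + (1−q)·1 = -3q + 1
  Player I's payoff to Tails: q·(-1) + (1−q)·(-3) = 2q - 3
  -3q + 1 = 2q - 3  ⇒  -5q = -4  ⇒  q = 4/5.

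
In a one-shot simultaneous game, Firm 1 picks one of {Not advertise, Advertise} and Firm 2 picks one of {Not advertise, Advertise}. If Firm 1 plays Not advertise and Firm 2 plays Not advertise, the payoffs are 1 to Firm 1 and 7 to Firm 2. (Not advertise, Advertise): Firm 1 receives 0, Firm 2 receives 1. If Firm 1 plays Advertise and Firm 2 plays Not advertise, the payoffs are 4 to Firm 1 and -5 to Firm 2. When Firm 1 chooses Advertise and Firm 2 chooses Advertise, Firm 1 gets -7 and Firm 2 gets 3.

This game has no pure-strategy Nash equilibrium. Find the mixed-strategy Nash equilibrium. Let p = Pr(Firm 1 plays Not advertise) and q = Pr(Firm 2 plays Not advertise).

For Firm 2 to be willing to mix, Firm 2 must be indifferent between Not advertise and Advertise, which pins down Firm 1's mix.
  Firm 2's expected payoff from Not advertise: p·7 + (1−p)·(-5) = 12p - 5
  Firm 2's expected payoff from Advertise: p·1 + (1−p)·3 = -2p + 3
  12p - 5 = -2p + 3  ⇒  14p = 8  ⇒  p = 4/7.
Firm 2's mix must leave Firm 1 indifferent between Not advertise and Advertise.
  Firm 1's payoff to Not advertise: q·1 + (1−q)·0 = q
  Firm 1's payoff to Advertise: q·4 + (1−q)·(-7) = 11q - 7
  q = 11q - 7  ⇒  -10q = -7  ⇒  q = 7/10.

p = 4/7, q = 7/10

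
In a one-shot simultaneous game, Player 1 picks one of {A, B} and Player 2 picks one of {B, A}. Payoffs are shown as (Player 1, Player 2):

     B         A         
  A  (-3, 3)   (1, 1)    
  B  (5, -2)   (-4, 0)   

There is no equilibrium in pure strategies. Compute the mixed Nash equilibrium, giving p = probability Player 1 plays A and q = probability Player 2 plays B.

Set Player 2's expected payoff from B equal to that from A:
  Player 2's payoff from B: p·3 + (1−p)·(-2) = 5p - 2
  Player 2's payoff from A: p·1 + (1−p)·0 = p
  5p - 2 = p  ⇒  4p = 2  ⇒  p = 1/2.
In a mixed equilibrium Player 1 is indifferent between A and B; this condition fixes q.
  Player 1's payoff to A: q·(-3) + (1−q)·1 = -4q + 1
  Player 1's payoff to B: q·5 + (1−q)·(-4) = 9q - 4
  -4q + 1 = 9q - 4  ⇒  -13q = -5  ⇒  q = 5/13.

p = 1/2, q = 5/13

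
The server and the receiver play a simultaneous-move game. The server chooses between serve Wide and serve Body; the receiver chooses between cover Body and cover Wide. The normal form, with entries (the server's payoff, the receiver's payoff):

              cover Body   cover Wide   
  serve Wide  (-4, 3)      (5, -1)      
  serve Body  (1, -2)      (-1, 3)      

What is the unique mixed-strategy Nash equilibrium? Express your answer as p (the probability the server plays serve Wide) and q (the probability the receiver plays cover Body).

The receiver's indifference between cover Body and cover Wide determines the server's mixing probability p:
  the receiver's payoff to cover Body: p·3 + (1−p)·(-2) = 5p - 2
  the receiver's payoff to cover Wide: p·(-1) + (1−p)·3 = -4p + 3
  5p - 2 = -4p + 3  ⇒  9p = 5  ⇒  p = 5/9.
The server's indifference between serve Wide and serve Body determines the receiver's mixing probability q:
  the server's payoff to serve Wide: q·(-4) + (1−q)·5 = -9q + 5
  the server's payoff to serve Body: q·1 + (1−q)·(-1) = 2q - 1
  -9q + 5 = 2q - 1  ⇒  -11q = -6  ⇒  q = 6/11.

p = 5/9, q = 6/11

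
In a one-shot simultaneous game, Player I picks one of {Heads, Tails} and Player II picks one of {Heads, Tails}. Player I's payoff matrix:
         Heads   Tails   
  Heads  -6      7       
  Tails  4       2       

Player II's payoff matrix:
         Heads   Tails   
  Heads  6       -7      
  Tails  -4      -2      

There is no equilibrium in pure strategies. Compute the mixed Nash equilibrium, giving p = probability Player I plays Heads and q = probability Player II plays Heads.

Player II's indifference between Heads and Tails determines Player I's mixing probability p:
  Player II's payoff to Heads: p·6 + (1−p)·(-4) = 10p - 4
  Player II's payoff to Tails: p·(-7) + (1−p)·(-2) = -5p - 2
  10p - 4 = -5p - 2  ⇒  15p = 2  ⇒  p = 2/15.
For Player I to be willing to mix, Player I must be indifferent between Heads and Tails, which pins down Player II's mix.
  Player I's expected payoff from Heads: q·(-6) + (1−q)·7 = -13q + 7
  Player I's expected payoff from Tails: q·4 + (1−q)·2 = 2q + 2
  -13q + 7 = 2q + 2  ⇒  -15q = -5  ⇒  q = 1/3.

p = 2/15, q = 1/3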